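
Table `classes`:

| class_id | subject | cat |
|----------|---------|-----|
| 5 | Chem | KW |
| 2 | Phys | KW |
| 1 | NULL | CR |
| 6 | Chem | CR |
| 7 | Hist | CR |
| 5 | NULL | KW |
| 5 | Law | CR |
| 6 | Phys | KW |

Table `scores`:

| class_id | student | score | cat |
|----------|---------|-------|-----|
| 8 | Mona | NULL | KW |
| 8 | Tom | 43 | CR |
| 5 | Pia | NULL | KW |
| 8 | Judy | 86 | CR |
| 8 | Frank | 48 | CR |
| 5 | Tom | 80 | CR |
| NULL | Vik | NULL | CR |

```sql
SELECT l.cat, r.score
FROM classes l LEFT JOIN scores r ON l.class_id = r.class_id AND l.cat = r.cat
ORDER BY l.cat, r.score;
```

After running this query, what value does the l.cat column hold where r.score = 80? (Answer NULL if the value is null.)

CR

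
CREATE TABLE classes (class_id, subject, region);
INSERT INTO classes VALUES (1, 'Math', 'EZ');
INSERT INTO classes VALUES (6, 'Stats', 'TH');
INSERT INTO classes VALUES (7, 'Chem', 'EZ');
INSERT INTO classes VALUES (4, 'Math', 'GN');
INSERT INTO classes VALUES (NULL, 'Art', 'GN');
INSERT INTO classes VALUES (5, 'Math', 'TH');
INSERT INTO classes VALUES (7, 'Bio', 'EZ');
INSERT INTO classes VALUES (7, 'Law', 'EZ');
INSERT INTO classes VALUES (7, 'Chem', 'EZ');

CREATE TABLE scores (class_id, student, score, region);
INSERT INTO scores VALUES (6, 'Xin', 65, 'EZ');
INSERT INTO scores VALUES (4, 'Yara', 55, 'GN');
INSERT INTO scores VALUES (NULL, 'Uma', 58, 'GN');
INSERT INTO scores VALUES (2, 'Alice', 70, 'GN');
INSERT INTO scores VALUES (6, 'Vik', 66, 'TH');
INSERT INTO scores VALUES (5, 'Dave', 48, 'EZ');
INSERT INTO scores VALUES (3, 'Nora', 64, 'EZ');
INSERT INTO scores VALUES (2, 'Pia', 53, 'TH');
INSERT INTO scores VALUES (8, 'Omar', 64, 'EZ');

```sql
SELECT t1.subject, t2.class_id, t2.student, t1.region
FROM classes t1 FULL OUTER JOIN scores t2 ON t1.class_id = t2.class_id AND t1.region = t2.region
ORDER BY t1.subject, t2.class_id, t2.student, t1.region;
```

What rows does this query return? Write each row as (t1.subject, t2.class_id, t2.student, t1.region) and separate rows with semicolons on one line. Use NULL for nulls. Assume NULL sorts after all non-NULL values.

(Art, NULL, NULL, GN); (Bio, NULL, NULL, EZ); (Chem, NULL, NULL, EZ); (Chem, NULL, NULL, EZ); (Law, NULL, NULL, EZ); (Math, 4, Yara, GN); (Math, NULL, NULL, EZ); (Math, NULL, NULL, TH); (Stats, 6, Vik, TH); (NULL, 2, Alice, NULL); (NULL, 2, Pia, NULL); (NULL, 3, Nora, NULL); (NULL, 5, Dave, NULL); (NULL, 6, Xin, NULL); (NULL, 8, Omar, NULL); (NULL, NULL, Uma, NULL)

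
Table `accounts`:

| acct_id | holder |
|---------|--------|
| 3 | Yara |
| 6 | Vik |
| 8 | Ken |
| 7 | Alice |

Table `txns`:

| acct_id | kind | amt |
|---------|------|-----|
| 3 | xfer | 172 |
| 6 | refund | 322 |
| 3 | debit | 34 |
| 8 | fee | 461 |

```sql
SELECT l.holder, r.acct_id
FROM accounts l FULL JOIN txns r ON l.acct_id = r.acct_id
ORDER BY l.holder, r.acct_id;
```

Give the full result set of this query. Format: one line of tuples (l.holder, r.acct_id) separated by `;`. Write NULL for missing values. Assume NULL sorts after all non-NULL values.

(Alice, NULL); (Ken, 8); (Vik, 6); (Yara, 3); (Yara, 3)

FULL OUTER JOIN keeps every row from both sides; unmatched rows get NULL for the other side's columns.
Matching on l.acct_id = r.acct_id.
Matched pairs: 4; unmatched l rows kept: 1; unmatched r rows kept: 0.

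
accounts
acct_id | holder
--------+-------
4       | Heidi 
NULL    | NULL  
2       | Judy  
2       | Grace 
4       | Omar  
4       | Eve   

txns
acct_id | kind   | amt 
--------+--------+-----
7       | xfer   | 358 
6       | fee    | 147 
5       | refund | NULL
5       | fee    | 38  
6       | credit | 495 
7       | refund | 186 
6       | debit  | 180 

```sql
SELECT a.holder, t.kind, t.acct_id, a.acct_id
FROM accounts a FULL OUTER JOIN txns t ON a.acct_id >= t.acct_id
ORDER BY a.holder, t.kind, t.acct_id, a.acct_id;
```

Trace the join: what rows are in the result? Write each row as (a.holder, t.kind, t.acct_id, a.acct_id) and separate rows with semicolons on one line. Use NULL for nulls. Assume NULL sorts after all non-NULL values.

(Eve, NULL, NULL, 4); (Grace, NULL, NULL, 2); (Heidi, NULL, NULL, 4); (Judy, NULL, NULL, 2); (Omar, NULL, NULL, 4); (NULL, credit, 6, NULL); (NULL, debit, 6, NULL); (NULL, fee, 5, NULL); (NULL, fee, 6, NULL); (NULL, refund, 5, NULL); (NULL, refund, 7, NULL); (NULL, xfer, 7, NULL); (NULL, NULL, NULL, NULL)

FULL OUTER JOIN keeps every row from both sides; unmatched rows get NULL for the other side's columns.
Matching on a.acct_id >= t.acct_id. A NULL in a compared column never satisfies the condition.
- a (acct_id=4) has no partner → padded with NULL.
- a (acct_id=NULL) has no partner → padded with NULL.
- a (acct_id=2) has no partner → padded with NULL.
- a (acct_id=2) has no partner → padded with NULL.
- a (acct_id=4) has no partner → padded with NULL.
- a (acct_id=4) has no partner → padded with NULL.
- 7 t row(s) had no a match → kept, a columns NULL.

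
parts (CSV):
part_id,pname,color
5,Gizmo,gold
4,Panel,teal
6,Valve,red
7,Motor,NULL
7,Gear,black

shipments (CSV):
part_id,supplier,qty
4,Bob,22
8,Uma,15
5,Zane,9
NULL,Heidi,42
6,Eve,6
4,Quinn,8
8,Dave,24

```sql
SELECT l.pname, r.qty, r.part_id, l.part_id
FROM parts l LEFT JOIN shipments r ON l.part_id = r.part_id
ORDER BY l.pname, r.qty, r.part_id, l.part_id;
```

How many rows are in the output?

LEFT JOIN keeps every row from `parts`; unmatched rows get NULL for `shipments`'s columns.
Matching on l.part_id = r.part_id. A NULL in a compared column never satisfies the condition.
Matched pairs: 4; unmatched l rows kept: 2.
Total: 4 matched + 2 padded = 6 rows.

6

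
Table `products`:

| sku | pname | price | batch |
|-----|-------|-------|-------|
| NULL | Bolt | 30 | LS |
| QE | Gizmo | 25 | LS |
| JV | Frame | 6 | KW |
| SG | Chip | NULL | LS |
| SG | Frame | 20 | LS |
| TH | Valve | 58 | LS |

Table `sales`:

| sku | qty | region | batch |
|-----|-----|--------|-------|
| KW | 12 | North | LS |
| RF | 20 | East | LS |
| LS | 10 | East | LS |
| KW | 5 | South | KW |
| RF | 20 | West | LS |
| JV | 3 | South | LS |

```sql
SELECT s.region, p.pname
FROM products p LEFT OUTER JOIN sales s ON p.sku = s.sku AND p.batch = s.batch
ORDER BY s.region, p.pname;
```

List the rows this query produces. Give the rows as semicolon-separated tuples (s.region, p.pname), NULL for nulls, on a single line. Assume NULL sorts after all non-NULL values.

LEFT JOIN keeps every row from `products`; unmatched rows get NULL for `sales`'s columns.
Matching on p.sku = s.sku AND p.batch = s.batch. A NULL in a compared column never satisfies the condition.
- p (sku=NULL, batch=LS) has no partner → padded with NULL.
- p (sku=QE, batch=LS) has no partner → padded with NULL.
- p (sku=JV, batch=KW) has no partner → padded with NULL.
- p (sku=SG, batch=LS) has no partner → padded with NULL.
- p (sku=SG, batch=LS) has no partner → padded with NULL.
- p (sku=TH, batch=LS) has no partner → padded with NULL.
After projecting and ordering:
s.region | p.pname
NULL | Bolt
NULL | Chip
NULL | Frame
NULL | Frame
NULL | Gizmo
NULL | Valve

(NULL, Bolt); (NULL, Chip); (NULL, Frame); (NULL, Frame); (NULL, Gizmo); (NULL, Valve)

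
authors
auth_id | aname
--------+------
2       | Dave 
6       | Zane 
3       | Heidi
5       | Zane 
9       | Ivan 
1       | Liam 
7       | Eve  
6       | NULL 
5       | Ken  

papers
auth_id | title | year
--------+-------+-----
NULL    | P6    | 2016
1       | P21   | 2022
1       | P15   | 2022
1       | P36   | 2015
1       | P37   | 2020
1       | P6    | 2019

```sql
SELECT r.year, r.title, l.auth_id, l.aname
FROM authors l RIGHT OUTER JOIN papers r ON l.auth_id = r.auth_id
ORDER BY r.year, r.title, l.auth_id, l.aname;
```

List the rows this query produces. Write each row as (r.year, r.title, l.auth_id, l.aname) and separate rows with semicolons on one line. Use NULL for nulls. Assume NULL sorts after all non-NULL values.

(2015, P36, 1, Liam); (2016, P6, NULL, NULL); (2019, P6, 1, Liam); (2020, P37, 1, Liam); (2022, P15, 1, Liam); (2022, P21, 1, Liam)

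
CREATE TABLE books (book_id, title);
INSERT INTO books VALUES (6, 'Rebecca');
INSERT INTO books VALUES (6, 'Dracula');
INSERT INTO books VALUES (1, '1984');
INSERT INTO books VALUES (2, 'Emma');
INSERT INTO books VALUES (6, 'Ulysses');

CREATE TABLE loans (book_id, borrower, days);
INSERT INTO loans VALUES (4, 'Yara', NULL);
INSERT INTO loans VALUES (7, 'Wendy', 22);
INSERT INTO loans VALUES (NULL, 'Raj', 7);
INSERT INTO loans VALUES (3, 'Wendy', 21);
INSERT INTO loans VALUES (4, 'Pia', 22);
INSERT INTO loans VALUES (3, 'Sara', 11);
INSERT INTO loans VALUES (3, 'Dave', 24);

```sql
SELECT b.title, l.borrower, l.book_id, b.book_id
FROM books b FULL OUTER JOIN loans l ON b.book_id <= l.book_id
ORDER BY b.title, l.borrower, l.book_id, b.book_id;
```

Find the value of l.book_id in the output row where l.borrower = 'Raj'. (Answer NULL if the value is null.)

NULL

FULL OUTER JOIN keeps every row from both sides; unmatched rows get NULL for the other side's columns.
Matching on b.book_id <= l.book_id. A NULL in a compared column never satisfies the condition.
- book_id=6: 1 matching l row(s), so 1 row(s) emitted.
- book_id=6: 1 matching l row(s), so 1 row(s) emitted.
- book_id=1: 6 matching l row(s), so 6 row(s) emitted.
- book_id=2: 6 matching l row(s), so 6 row(s) emitted.
- book_id=6: 1 matching l row(s), so 1 row(s) emitted.
- 1 row(s) from l found no b partner → padded with NULL.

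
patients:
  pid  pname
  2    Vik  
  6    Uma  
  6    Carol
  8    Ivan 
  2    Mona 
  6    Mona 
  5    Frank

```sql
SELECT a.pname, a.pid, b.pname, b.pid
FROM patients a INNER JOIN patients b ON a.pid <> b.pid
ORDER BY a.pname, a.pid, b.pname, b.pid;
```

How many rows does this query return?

INNER JOIN keeps only pairs where the ON condition holds.
Matching on a.pid <> b.pid.
- pid=2: 5 matching b row(s), so 5 row(s) emitted.
- pid=6: 4 matching b row(s), so 4 row(s) emitted.
- pid=6: 4 matching b row(s), so 4 row(s) emitted.
- pid=8: 6 matching b row(s), so 6 row(s) emitted.
- pid=2: 5 matching b row(s), so 5 row(s) emitted.
- pid=6: 4 matching b row(s), so 4 row(s) emitted.
- pid=5: 6 matching b row(s), so 6 row(s) emitted.
Total: 34 rows.

34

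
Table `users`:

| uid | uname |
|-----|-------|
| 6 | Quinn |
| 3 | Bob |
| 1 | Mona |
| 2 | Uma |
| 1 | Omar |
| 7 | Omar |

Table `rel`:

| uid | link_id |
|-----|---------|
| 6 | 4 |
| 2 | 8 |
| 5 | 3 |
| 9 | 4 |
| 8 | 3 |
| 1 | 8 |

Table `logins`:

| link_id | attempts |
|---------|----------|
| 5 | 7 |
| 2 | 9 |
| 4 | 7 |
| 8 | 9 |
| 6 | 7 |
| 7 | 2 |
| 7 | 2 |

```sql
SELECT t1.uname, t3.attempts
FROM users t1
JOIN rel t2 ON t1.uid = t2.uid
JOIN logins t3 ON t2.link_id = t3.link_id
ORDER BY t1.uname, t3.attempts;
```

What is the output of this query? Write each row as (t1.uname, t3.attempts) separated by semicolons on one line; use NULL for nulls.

Evaluate left to right. First `users t1 INNER JOIN rel t2` on uid: 4 row(s).
Then INNER JOIN `logins t3` on link_id: keep only rows whose t2.link_id appears in t3.

(Mona, 9); (Omar, 9); (Quinn, 7); (Uma, 9)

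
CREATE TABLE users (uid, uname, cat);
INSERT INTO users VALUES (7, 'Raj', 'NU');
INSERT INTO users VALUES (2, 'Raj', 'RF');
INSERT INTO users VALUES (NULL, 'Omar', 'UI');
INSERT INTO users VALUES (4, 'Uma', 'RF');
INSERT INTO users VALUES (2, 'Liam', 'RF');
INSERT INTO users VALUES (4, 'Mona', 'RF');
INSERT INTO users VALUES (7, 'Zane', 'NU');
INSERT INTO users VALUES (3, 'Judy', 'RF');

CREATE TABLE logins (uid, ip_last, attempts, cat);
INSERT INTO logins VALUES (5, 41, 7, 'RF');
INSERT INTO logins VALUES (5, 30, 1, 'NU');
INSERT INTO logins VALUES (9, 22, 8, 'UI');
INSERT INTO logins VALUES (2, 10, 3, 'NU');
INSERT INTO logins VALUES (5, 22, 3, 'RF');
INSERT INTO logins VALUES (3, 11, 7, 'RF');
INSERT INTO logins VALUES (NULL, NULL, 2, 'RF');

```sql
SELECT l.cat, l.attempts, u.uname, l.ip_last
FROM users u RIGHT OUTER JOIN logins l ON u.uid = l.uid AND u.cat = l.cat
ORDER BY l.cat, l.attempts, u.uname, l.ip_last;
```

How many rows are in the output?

7

RIGHT JOIN keeps every row from `logins`; unmatched rows get NULL for `users`'s columns.
Matching on u.uid = l.uid AND u.cat = l.cat. A NULL in a compared column never satisfies the condition.
- u row (uid=7, cat=NU): no match.
- u row (uid=2, cat=RF): no match.
- u row (uid=NULL, cat=UI): no match.
- u row (uid=4, cat=RF): no match.
- u row (uid=2, cat=RF): no match.
- u row (uid=4, cat=RF): no match.
- u row (uid=7, cat=NU): no match.
- u row (uid=3, cat=RF): matches 1 l row(s) → 1 output row(s).
- 6 l row(s) had no u match → kept, u columns NULL.
Total: 1 matched + 6 padded = 7 rows.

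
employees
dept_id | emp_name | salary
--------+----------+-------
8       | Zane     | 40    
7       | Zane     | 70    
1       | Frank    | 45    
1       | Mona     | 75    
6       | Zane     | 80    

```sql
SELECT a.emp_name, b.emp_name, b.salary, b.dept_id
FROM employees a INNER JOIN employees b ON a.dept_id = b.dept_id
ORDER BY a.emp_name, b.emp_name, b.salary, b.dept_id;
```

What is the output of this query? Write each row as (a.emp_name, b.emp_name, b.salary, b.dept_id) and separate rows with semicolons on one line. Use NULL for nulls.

(Frank, Frank, 45, 1); (Frank, Mona, 75, 1); (Mona, Frank, 45, 1); (Mona, Mona, 75, 1); (Zane, Zane, 40, 8); (Zane, Zane, 70, 7); (Zane, Zane, 80, 6)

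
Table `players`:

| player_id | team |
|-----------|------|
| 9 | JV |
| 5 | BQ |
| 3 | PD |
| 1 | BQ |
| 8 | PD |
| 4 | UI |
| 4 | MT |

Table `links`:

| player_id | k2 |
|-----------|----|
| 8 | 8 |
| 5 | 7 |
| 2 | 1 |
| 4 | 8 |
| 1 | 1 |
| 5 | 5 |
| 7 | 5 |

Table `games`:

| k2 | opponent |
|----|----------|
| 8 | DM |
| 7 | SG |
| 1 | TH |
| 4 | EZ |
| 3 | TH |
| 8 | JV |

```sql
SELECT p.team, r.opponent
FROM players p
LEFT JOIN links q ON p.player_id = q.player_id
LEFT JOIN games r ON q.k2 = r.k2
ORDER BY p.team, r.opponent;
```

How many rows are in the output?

11

Step 1 — p LEFT JOIN q on player_id → 8 row(s).
Then LEFT JOIN `games r` on k2: each of those 8 rows is kept; rows whose q.k2 has no match in r get NULL for r's columns.
Result: 11 row(s).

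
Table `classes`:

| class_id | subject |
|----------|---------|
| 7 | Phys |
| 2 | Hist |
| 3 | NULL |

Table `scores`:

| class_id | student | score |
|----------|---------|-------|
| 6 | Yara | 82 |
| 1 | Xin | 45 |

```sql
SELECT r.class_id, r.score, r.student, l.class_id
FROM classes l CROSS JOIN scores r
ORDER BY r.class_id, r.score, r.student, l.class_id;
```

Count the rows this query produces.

CROSS JOIN pairs every row of `classes` with every row of `scores`: 3 × 2 = 6 rows.

6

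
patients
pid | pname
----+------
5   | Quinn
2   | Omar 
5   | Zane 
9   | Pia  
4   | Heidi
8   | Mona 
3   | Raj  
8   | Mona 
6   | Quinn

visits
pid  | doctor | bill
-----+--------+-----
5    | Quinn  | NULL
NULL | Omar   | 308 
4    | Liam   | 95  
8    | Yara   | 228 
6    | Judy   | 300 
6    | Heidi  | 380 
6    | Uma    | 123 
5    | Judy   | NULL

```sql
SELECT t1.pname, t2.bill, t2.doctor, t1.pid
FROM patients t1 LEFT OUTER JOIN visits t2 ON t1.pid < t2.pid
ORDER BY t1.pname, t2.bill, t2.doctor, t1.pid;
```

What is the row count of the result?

32

LEFT JOIN keeps every row from `patients`; unmatched rows get NULL for `visits`'s columns.
Matching on t1.pid < t2.pid. A NULL in a compared column never satisfies the condition.
- t1 row (pid=5): matches 4 t2 row(s) → 4 output row(s).
- t1 row (pid=2): matches 7 t2 row(s) → 7 output row(s).
- t1 row (pid=5): matches 4 t2 row(s) → 4 output row(s).
- t1 row (pid=9): no match → kept, t2 columns NULL.
- t1 row (pid=4): matches 6 t2 row(s) → 6 output row(s).
- t1 row (pid=8): no match → kept, t2 columns NULL.
- t1 row (pid=3): matches 7 t2 row(s) → 7 output row(s).
- t1 row (pid=8): no match → kept, t2 columns NULL.
- t1 row (pid=6): matches 1 t2 row(s) → 1 output row(s).
Total: 29 matched + 3 padded = 32 rows.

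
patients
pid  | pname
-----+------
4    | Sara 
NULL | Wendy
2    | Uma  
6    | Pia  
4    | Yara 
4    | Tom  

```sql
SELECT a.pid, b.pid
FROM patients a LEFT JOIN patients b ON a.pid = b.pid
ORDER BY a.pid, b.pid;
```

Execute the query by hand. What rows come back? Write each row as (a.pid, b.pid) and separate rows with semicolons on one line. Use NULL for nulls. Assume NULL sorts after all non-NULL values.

LEFT JOIN keeps every row from `patients a`; unmatched rows get NULL for `patients b`'s columns.
Matching on a.pid = b.pid. A NULL in a compared column never satisfies the condition.
- a row (pid=4): matches 3 b row(s) → 3 output row(s).
- a row (pid=NULL): no match → kept, b columns NULL.
- a row (pid=2): matches 1 b row(s) → 1 output row(s).
- a row (pid=6): matches 1 b row(s) → 1 output row(s).
- a row (pid=4): matches 3 b row(s) → 3 output row(s).
- a row (pid=4): matches 3 b row(s) → 3 output row(s).

(2, 2); (4, 4); (4, 4); (4, 4); (4, 4); (4, 4); (4, 4); (4, 4); (4, 4); (4, 4); (6, 6); (NULL, NULL)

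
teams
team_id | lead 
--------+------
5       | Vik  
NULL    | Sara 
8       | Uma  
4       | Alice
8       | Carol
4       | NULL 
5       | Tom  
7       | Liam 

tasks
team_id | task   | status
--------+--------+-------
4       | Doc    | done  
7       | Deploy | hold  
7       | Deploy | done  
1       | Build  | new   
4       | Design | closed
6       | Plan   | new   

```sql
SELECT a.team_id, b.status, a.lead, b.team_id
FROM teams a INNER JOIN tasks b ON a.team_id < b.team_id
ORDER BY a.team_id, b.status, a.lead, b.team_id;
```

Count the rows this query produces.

12

INNER JOIN keeps only pairs where the ON condition holds.
Matching on a.team_id < b.team_id. A NULL in a compared column never satisfies the condition.
Matched pairs: 12.
Total: 12 rows.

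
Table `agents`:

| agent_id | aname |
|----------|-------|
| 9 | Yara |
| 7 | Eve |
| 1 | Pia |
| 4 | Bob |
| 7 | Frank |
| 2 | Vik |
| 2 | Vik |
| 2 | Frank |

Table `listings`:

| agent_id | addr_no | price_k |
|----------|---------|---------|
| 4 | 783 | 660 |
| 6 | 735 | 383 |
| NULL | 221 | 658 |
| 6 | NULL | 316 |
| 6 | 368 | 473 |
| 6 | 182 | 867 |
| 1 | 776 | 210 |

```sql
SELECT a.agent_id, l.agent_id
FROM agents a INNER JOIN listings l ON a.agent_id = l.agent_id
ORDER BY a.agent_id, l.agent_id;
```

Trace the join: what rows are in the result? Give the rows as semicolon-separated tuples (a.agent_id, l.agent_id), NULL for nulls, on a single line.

INNER JOIN keeps only pairs where the ON condition holds.
Matching on a.agent_id = l.agent_id. A NULL in a compared column never satisfies the condition.
- a (agent_id=9) has no partner → excluded.
- a (agent_id=7) has no partner → excluded.
- a (agent_id=1) pairs with 1 row(s) of l.
- a (agent_id=4) pairs with 1 row(s) of l.
- a (agent_id=7) has no partner → excluded.
- a (agent_id=2) has no partner → excluded.
- a (agent_id=2) has no partner → excluded.
- a (agent_id=2) has no partner → excluded.
After projecting and ordering:
a.agent_id | l.agent_id
1 | 1
4 | 4

(1, 1); (4, 4)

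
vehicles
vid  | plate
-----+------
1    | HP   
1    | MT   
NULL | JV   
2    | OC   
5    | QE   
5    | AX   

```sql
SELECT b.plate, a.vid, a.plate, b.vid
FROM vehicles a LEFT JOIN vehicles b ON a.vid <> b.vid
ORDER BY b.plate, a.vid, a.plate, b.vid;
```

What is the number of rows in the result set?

LEFT JOIN keeps every row from `vehicles a`; unmatched rows get NULL for `vehicles b`'s columns.
Matching on a.vid <> b.vid. A NULL in a compared column never satisfies the condition.
- a row (vid=1): matches 3 b row(s) → 3 output row(s).
- a row (vid=1): matches 3 b row(s) → 3 output row(s).
- a row (vid=NULL): no match → kept, b columns NULL.
- a row (vid=2): matches 4 b row(s) → 4 output row(s).
- a row (vid=5): matches 3 b row(s) → 3 output row(s).
- a row (vid=5): matches 3 b row(s) → 3 output row(s).
Total: 16 matched + 1 padded = 17 rows.

17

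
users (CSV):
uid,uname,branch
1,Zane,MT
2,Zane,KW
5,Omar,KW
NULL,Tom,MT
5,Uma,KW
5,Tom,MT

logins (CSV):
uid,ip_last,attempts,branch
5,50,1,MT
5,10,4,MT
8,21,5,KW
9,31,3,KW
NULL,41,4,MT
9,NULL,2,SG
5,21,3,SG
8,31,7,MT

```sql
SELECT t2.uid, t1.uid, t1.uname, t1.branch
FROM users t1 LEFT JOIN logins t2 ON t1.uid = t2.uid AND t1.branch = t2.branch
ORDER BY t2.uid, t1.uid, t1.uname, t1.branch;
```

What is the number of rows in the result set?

LEFT JOIN keeps every row from `users`; unmatched rows get NULL for `logins`'s columns.
Matching on t1.uid = t2.uid AND t1.branch = t2.branch. A NULL in a compared column never satisfies the condition.
- t1 (uid=1, branch=MT) has no partner → padded with NULL.
- t1 (uid=2, branch=KW) has no partner → padded with NULL.
- t1 (uid=5, branch=KW) has no partner → padded with NULL.
- t1 (uid=NULL, branch=MT) has no partner → padded with NULL.
- t1 (uid=5, branch=KW) has no partner → padded with NULL.
- t1 (uid=5, branch=MT) pairs with 2 row(s) of t2.
Total: 2 matched + 5 padded = 7 rows.

7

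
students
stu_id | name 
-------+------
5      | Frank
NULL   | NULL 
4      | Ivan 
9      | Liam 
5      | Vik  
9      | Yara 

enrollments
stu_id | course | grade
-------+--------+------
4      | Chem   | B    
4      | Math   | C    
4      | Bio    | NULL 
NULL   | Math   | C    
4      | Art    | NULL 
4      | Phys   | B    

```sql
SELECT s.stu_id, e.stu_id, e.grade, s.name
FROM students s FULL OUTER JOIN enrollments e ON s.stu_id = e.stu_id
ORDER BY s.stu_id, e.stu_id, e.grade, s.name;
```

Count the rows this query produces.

FULL OUTER JOIN keeps every row from both sides; unmatched rows get NULL for the other side's columns.
Matching on s.stu_id = e.stu_id. A NULL in a compared column never satisfies the condition.
Matched pairs: 5; unmatched s rows kept: 5; unmatched e rows kept: 1.
Total: 5 matched + 6 padded = 11 rows.

11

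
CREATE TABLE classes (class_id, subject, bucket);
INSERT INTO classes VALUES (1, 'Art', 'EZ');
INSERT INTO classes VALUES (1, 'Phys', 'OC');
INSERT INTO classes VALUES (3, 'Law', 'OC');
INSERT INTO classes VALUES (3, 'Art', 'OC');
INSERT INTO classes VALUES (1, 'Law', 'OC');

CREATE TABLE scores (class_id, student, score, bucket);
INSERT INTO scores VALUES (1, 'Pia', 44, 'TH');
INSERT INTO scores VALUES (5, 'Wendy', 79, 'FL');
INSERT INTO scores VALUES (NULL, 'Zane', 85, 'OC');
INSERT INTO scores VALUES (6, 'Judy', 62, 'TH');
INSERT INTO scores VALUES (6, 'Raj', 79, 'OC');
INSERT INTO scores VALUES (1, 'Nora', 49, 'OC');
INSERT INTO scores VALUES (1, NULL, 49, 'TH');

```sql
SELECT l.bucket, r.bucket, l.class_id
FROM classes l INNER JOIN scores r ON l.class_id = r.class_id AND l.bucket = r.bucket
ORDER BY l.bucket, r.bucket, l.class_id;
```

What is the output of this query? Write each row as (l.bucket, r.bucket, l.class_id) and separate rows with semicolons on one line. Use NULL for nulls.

INNER JOIN keeps only pairs where the ON condition holds.
Matching on l.class_id = r.class_id AND l.bucket = r.bucket. A NULL in a compared column never satisfies the condition.
- l[0] class_id=1, bucket=EZ → no match; dropped.
- l[1] class_id=1, bucket=OC → 1 match(es) in r → 1 row(s).
- l[2] class_id=3, bucket=OC → no match; dropped.
- l[3] class_id=3, bucket=OC → no match; dropped.
- l[4] class_id=1, bucket=OC → 1 match(es) in r → 1 row(s).
After projecting and ordering:
l.bucket | r.bucket | l.class_id
OC | OC | 1
OC | OC | 1

(OC, OC, 1); (OC, OC, 1)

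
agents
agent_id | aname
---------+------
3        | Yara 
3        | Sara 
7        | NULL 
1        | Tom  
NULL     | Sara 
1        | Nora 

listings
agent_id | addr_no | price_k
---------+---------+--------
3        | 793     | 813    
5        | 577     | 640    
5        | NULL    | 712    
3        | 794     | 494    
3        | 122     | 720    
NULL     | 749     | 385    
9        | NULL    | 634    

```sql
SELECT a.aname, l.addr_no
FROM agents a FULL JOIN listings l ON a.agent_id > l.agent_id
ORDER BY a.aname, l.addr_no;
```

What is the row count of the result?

FULL OUTER JOIN keeps every row from both sides; unmatched rows get NULL for the other side's columns.
Matching on a.agent_id > l.agent_id. A NULL in a compared column never satisfies the condition.
- a (agent_id=3) has no partner → padded with NULL.
- a (agent_id=3) has no partner → padded with NULL.
- a (agent_id=7) pairs with 5 row(s) of l.
- a (agent_id=1) has no partner → padded with NULL.
- a (agent_id=NULL) has no partner → padded with NULL.
- a (agent_id=1) has no partner → padded with NULL.
- 2 row(s) from l found no a partner → padded with NULL.
Total: 5 matched + 7 padded = 12 rows.

12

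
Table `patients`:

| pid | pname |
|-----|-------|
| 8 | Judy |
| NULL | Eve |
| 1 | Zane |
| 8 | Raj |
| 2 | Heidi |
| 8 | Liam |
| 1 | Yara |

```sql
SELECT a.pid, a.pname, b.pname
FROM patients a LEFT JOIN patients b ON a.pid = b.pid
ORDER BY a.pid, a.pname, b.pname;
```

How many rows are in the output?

LEFT JOIN keeps every row from `patients a`; unmatched rows get NULL for `patients b`'s columns.
Matching on a.pid = b.pid. A NULL in a compared column never satisfies the condition.
- a[0] pid=8 → 3 match(es) in b → 3 row(s).
- a[1] pid=NULL → no match; kept with NULLs on the b side.
- a[2] pid=1 → 2 match(es) in b → 2 row(s).
- a[3] pid=8 → 3 match(es) in b → 3 row(s).
- a[4] pid=2 → 1 match(es) in b → 1 row(s).
- a[5] pid=8 → 3 match(es) in b → 3 row(s).
- a[6] pid=1 → 2 match(es) in b → 2 row(s).
Total: 14 matched + 1 padded = 15 rows.

15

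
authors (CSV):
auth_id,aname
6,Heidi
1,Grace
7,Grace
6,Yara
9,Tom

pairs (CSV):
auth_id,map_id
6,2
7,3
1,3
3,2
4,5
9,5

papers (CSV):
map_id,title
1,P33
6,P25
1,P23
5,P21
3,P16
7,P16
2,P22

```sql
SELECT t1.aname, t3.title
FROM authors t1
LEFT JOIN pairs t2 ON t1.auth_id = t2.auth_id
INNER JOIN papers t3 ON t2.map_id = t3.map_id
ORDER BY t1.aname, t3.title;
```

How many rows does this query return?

Joins associate left-to-right: authors LEFT JOIN pairs on auth_id gives 5 intermediate row(s).
Then INNER JOIN `papers t3` on map_id: keep only rows whose t2.map_id appears in t3.
Result: 5 row(s).

5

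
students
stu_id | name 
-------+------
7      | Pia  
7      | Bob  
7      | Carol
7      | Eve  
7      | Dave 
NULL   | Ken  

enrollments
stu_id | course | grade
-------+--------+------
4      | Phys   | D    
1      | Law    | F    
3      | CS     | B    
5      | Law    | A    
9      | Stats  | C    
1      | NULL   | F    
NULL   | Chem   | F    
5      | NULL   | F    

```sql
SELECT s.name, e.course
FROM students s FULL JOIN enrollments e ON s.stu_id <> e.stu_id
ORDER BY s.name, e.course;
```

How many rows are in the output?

FULL OUTER JOIN keeps every row from both sides; unmatched rows get NULL for the other side's columns.
Matching on s.stu_id <> e.stu_id. A NULL in a compared column never satisfies the condition.
- stu_id=7: 7 matching e row(s), so 7 row(s) emitted.
- stu_id=7: 7 matching e row(s), so 7 row(s) emitted.
- stu_id=7: 7 matching e row(s), so 7 row(s) emitted.
- stu_id=7: 7 matching e row(s), so 7 row(s) emitted.
- stu_id=7: 7 matching e row(s), so 7 row(s) emitted.
- stu_id=NULL: no e row matches, row kept with e columns NULL.
- 1 row(s) from e found no s partner → padded with NULL.
Total: 35 matched + 2 padded = 37 rows.

37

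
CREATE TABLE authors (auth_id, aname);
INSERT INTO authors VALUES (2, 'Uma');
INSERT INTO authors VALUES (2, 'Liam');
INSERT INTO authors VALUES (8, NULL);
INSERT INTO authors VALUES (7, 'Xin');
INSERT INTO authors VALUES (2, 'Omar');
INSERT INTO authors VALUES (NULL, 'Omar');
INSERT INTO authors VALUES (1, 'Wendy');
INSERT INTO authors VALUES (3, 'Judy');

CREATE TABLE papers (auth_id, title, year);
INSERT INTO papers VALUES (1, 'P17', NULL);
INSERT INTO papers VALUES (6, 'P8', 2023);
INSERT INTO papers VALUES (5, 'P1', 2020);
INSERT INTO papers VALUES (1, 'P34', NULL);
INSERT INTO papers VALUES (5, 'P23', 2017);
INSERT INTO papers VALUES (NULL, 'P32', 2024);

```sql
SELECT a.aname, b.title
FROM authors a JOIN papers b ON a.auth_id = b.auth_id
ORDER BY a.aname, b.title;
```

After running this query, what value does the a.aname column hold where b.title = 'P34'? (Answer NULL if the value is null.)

Wendy

INNER JOIN keeps only pairs where the ON condition holds.
Matching on a.auth_id = b.auth_id. A NULL in a compared column never satisfies the condition.
- a row (auth_id=2): no match → dropped.
- a row (auth_id=2): no match → dropped.
- a row (auth_id=8): no match → dropped.
- a row (auth_id=7): no match → dropped.
- a row (auth_id=2): no match → dropped.
- a row (auth_id=NULL): no match → dropped.
- a row (auth_id=1): matches 2 b row(s) → 2 output row(s).
- a row (auth_id=3): no match → dropped.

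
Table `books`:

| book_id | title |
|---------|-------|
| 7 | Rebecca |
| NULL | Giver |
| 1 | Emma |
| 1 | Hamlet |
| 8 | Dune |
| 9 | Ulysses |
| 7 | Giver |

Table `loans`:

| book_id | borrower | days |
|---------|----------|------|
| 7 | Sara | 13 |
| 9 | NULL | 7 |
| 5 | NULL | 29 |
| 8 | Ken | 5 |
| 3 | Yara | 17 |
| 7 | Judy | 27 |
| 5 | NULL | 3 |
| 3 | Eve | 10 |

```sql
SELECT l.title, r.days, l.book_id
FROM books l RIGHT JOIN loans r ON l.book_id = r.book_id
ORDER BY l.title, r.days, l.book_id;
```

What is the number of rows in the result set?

RIGHT JOIN keeps every row from `loans`; unmatched rows get NULL for `books`'s columns.
Matching on l.book_id = r.book_id. A NULL in a compared column never satisfies the condition.
Matched pairs: 6; unmatched r rows kept: 4.
Total: 6 matched + 4 padded = 10 rows.

10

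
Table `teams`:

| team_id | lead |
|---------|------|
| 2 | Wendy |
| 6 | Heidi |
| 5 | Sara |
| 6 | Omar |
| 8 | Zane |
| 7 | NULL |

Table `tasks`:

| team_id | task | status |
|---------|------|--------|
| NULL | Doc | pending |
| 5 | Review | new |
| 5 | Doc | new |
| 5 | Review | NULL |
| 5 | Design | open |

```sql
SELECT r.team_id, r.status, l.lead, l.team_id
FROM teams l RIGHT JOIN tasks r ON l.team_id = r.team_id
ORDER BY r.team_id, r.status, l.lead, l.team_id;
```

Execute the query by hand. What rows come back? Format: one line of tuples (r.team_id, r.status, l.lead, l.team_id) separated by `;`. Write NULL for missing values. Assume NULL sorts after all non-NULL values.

(5, new, Sara, 5); (5, new, Sara, 5); (5, open, Sara, 5); (5, NULL, Sara, 5); (NULL, pending, NULL, NULL)

RIGHT JOIN keeps every row from `tasks`; unmatched rows get NULL for `teams`'s columns.
Matching on l.team_id = r.team_id. A NULL in a compared column never satisfies the condition.
- l row (team_id=2): no match.
- l row (team_id=6): no match.
- l row (team_id=5): matches 4 r row(s) → 4 output row(s).
- l row (team_id=6): no match.
- l row (team_id=8): no match.
- l row (team_id=7): no match.
- plus 1 unmatched r row(s), each kept with NULL l columns.
After projecting and ordering:
r.team_id | r.status | l.lead | l.team_id
5 | new | Sara | 5
5 | new | Sara | 5
5 | open | Sara | 5
5 | NULL | Sara | 5
NULL | pending | NULL | NULL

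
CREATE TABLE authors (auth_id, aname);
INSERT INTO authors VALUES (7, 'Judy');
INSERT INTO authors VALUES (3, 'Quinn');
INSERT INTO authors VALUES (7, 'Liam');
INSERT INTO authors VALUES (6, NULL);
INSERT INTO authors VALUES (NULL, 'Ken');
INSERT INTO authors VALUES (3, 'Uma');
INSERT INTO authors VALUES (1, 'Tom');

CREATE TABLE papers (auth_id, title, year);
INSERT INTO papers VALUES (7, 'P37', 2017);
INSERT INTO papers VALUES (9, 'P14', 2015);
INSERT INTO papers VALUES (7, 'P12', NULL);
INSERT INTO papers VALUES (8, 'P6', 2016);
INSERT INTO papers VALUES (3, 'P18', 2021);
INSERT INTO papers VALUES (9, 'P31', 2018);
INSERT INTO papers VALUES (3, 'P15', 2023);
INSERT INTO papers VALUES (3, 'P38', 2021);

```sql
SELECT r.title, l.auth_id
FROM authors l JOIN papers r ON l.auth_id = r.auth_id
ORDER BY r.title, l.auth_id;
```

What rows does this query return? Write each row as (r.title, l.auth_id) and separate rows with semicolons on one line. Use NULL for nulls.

(P12, 7); (P12, 7); (P15, 3); (P15, 3); (P18, 3); (P18, 3); (P37, 7); (P37, 7); (P38, 3); (P38, 3)

INNER JOIN keeps only pairs where the ON condition holds.
Matching on l.auth_id = r.auth_id. A NULL in a compared column never satisfies the condition.
Matched pairs: 10.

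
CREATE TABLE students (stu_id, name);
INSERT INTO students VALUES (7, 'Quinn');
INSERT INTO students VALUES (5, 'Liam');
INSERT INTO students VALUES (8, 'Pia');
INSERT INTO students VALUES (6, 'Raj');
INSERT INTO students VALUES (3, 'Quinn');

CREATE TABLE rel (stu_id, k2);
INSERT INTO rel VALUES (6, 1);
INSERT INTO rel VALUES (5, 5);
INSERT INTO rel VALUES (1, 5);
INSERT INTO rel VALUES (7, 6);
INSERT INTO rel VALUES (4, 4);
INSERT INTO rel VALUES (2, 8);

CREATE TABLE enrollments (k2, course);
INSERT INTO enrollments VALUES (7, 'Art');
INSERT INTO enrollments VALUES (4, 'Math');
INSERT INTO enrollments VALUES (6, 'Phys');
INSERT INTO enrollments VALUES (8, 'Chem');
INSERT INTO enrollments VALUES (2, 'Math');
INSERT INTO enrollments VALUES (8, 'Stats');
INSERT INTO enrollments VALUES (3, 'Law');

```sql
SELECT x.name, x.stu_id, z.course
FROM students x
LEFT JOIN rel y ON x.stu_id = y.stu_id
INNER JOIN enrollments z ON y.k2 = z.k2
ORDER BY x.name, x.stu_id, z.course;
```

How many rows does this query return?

Step 1 — x LEFT JOIN y on stu_id → 5 row(s).
Then INNER JOIN `enrollments z` on k2: keep only rows whose y.k2 appears in z.
Result: 1 row(s).

1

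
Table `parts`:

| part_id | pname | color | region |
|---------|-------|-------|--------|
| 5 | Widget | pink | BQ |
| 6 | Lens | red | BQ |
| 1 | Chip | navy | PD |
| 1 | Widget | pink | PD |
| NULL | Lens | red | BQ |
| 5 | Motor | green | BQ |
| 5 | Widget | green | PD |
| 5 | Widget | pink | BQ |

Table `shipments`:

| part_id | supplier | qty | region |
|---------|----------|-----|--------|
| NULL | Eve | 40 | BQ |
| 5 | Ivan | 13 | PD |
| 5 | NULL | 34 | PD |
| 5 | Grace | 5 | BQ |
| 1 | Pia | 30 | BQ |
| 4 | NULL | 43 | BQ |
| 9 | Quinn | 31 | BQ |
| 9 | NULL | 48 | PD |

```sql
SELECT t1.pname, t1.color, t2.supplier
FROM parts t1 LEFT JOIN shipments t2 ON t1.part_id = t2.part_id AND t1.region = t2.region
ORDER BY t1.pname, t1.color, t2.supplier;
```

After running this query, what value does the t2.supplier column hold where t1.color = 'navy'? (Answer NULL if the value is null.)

LEFT JOIN keeps every row from `parts`; unmatched rows get NULL for `shipments`'s columns.
Matching on t1.part_id = t2.part_id AND t1.region = t2.region. A NULL in a compared column never satisfies the condition.
Matched pairs: 5; unmatched t1 rows kept: 4.

NULL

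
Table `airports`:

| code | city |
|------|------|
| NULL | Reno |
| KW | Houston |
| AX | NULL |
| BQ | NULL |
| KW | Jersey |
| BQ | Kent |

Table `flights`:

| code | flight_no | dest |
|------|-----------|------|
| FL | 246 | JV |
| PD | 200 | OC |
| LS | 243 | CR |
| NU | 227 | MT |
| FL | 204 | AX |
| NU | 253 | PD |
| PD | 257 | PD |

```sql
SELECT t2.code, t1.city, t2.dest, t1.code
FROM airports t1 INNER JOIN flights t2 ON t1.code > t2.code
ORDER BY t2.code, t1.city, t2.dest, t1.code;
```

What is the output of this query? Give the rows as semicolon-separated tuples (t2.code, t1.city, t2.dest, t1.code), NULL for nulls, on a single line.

INNER JOIN keeps only pairs where the ON condition holds.
Matching on t1.code > t2.code. A NULL in a compared column never satisfies the condition.
Matched pairs: 4.

(FL, Houston, AX, KW); (FL, Houston, JV, KW); (FL, Jersey, AX, KW); (FL, Jersey, JV, KW)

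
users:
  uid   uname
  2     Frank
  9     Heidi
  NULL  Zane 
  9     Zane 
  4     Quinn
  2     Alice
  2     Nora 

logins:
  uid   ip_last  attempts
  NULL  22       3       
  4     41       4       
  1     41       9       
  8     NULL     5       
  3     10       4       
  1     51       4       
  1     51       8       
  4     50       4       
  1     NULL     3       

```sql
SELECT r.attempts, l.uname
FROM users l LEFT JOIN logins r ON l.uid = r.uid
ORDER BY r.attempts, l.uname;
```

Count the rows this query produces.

8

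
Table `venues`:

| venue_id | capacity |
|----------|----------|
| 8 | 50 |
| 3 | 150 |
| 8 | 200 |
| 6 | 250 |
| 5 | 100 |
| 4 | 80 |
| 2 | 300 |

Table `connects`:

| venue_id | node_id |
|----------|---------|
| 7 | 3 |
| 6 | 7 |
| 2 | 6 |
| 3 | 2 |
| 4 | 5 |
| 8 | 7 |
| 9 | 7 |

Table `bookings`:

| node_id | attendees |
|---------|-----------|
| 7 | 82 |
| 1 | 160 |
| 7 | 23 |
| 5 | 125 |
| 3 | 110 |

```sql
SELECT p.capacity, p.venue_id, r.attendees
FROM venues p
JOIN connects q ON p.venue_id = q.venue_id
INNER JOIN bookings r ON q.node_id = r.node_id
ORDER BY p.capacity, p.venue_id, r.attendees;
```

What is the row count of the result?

Joins associate left-to-right: venues INNER JOIN connects on venue_id gives 6 intermediate row(s).
Then INNER JOIN `bookings r` on node_id: keep only rows whose q.node_id appears in r.
Result: 7 row(s).

7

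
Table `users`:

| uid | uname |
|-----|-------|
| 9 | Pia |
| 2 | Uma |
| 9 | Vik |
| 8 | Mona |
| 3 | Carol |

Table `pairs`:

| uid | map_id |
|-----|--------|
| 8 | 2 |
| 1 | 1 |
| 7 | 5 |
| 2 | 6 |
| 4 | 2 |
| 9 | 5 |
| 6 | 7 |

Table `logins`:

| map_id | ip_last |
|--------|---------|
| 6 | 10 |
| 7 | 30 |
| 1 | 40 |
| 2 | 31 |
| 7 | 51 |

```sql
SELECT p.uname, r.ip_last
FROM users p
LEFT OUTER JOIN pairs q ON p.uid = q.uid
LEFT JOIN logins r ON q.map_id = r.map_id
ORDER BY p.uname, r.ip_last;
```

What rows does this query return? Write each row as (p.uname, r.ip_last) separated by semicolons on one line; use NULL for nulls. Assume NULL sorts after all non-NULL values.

(Carol, NULL); (Mona, 31); (Pia, NULL); (Uma, 10); (Vik, NULL)

Step 1 — p LEFT JOIN q on uid → 5 row(s).
Then LEFT JOIN `logins r` on map_id: each of those 5 rows is kept; rows whose q.map_id has no match in r get NULL for r's columns.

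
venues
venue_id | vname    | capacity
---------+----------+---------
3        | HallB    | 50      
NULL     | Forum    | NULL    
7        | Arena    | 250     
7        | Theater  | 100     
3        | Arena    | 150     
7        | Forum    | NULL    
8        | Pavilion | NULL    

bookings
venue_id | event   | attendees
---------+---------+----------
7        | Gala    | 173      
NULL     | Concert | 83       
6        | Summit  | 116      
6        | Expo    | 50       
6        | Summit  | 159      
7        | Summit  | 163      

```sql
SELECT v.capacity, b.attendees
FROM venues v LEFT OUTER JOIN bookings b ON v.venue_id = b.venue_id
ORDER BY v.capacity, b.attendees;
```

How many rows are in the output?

10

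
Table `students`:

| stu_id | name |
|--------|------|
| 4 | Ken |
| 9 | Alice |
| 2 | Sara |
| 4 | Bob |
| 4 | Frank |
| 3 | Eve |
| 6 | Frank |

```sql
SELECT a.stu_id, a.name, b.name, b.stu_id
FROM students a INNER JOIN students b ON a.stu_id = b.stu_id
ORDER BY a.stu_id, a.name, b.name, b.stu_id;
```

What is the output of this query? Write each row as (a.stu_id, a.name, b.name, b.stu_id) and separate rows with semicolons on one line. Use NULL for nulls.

(2, Sara, Sara, 2); (3, Eve, Eve, 3); (4, Bob, Bob, 4); (4, Bob, Frank, 4); (4, Bob, Ken, 4); (4, Frank, Bob, 4); (4, Frank, Frank, 4); (4, Frank, Ken, 4); (4, Ken, Bob, 4); (4, Ken, Frank, 4); (4, Ken, Ken, 4); (6, Frank, Frank, 6); (9, Alice, Alice, 9)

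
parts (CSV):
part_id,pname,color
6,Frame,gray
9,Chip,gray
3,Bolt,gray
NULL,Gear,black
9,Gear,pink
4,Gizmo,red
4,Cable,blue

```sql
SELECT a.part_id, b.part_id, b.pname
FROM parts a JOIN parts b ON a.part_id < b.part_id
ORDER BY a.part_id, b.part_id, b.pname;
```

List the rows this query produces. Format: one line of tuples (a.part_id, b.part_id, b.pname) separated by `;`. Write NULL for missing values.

INNER JOIN keeps only pairs where the ON condition holds.
Matching on a.part_id < b.part_id. A NULL in a compared column never satisfies the condition.
Matched pairs: 13.

(3, 4, Cable); (3, 4, Gizmo); (3, 6, Frame); (3, 9, Chip); (3, 9, Gear); (4, 6, Frame); (4, 6, Frame); (4, 9, Chip); (4, 9, Chip); (4, 9, Gear); (4, 9, Gear); (6, 9, Chip); (6, 9, Gear)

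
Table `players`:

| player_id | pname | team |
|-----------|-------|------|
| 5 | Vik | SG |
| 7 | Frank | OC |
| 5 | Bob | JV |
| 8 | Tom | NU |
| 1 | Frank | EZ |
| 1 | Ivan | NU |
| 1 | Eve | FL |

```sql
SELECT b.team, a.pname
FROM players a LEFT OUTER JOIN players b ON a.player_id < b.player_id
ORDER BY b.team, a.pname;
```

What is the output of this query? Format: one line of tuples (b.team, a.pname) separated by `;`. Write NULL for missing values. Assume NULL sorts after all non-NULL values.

LEFT JOIN keeps every row from `players a`; unmatched rows get NULL for `players b`'s columns.
Matching on a.player_id < b.player_id.
- a row (player_id=5): matches 2 b row(s) → 2 output row(s).
- a row (player_id=7): matches 1 b row(s) → 1 output row(s).
- a row (player_id=5): matches 2 b row(s) → 2 output row(s).
- a row (player_id=8): no match → kept, b columns NULL.
- a row (player_id=1): matches 4 b row(s) → 4 output row(s).
- a row (player_id=1): matches 4 b row(s) → 4 output row(s).
- a row (player_id=1): matches 4 b row(s) → 4 output row(s).

(JV, Eve); (JV, Frank); (JV, Ivan); (NU, Bob); (NU, Eve); (NU, Frank); (NU, Frank); (NU, Ivan); (NU, Vik); (OC, Bob); (OC, Eve); (OC, Frank); (OC, Ivan); (OC, Vik); (SG, Eve); (SG, Frank); (SG, Ivan); (NULL, Tom)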